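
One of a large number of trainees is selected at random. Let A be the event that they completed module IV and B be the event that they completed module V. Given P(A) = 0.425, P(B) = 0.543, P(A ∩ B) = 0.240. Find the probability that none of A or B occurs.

By inclusion–exclusion:
P(A ∪ B) = 0.425 + 0.543 − 0.240 = 0.728
P(none) = 1 − 0.728 = 0.272

0.272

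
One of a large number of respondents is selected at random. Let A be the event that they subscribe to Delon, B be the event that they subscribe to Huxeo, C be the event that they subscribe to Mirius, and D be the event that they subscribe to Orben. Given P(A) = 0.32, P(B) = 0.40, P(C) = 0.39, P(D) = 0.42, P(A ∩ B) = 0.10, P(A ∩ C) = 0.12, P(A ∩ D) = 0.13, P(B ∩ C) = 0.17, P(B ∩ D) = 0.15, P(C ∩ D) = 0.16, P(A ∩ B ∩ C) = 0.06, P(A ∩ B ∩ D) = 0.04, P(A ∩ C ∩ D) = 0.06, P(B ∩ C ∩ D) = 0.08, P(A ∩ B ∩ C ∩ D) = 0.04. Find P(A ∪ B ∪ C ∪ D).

0.90

P(A ∪ B ∪ C ∪ D) = 0.32 + 0.40 + 0.39 + 0.42 − 0.10 − 0.12 − 0.13 − 0.17 − 0.15 − 0.16 + 0.06 + 0.04 + 0.06 + 0.08 − 0.04 = 0.90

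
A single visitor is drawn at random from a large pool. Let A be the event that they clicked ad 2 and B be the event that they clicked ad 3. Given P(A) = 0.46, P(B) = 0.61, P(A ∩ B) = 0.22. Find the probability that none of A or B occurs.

0.15

P(A ∪ B) = 0.46 + 0.61 − 0.22 = 0.85
P(none) = 1 − 0.85 = 0.15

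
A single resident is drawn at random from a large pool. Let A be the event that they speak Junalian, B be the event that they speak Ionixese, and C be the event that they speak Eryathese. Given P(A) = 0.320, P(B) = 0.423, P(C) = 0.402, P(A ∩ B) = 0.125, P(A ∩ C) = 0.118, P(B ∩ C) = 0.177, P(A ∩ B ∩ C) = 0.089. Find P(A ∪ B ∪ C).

0.814

P(A ∪ B ∪ C) = 0.320 + 0.423 + 0.402 − 0.125 − 0.118 − 0.177 + 0.089 = 0.814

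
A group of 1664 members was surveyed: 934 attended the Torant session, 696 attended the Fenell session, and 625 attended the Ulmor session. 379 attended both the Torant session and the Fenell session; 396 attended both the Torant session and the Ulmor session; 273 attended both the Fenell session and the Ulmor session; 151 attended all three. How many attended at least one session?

|union| = 934 + 696 + 625 − 379 − 396 − 273 + 151 = 1358

1358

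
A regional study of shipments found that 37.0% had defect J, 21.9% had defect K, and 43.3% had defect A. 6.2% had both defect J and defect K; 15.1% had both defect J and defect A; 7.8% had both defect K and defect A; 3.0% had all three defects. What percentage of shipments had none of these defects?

23.9%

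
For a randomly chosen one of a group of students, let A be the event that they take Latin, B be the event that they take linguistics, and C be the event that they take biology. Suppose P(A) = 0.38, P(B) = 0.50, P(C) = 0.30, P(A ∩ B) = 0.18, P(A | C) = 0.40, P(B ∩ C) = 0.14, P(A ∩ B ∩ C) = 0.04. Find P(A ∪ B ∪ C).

0.78

P(A ∩ C) = P(C)·P(A|C) = 0.30 × 0.40 = 0.12
Apply inclusion-exclusion:
P(A ∪ B ∪ C) = 0.38 + 0.50 + 0.30 − 0.18 − 0.12 − 0.14 + 0.04 = 0.78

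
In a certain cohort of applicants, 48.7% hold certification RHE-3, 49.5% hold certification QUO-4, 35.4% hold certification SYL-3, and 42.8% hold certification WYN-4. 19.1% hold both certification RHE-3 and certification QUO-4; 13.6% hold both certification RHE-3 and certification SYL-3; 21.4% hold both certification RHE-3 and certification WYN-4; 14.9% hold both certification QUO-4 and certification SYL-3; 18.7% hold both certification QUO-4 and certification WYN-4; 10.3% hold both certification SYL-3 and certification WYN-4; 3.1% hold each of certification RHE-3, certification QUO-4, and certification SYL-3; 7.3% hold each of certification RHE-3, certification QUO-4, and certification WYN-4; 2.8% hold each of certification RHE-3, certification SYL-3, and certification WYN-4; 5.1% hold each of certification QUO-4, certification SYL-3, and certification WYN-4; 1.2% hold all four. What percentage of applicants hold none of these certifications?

By inclusion-exclusion,
P(union) = 48.7 + 49.5 + 35.4 + 42.8 − 19.1 − 13.6 − 21.4 − 14.9 − 18.7 − 10.3 + 3.1 + 7.3 + 2.8 + 5.1 − 1.2 = 95.5%
P(none) = 100% − 95.5% = 4.5%

4.5%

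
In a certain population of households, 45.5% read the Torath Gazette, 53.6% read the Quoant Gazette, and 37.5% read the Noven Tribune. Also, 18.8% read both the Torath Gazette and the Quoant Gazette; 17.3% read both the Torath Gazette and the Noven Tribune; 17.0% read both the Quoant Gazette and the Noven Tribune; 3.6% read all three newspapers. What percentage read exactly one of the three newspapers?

Using the inclusion–exclusion count for exactly one event:
P(exactly one) = 45.5 + 53.6 + 37.5 − 2·18.8 − 2·17.3 − 2·17.0 + 3·3.6 = 41.2%

41.2%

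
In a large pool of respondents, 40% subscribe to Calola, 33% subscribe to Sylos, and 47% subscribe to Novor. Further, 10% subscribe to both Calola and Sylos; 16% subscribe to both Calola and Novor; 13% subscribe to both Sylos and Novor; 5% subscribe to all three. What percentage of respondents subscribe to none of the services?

14%

P(union) = 40 + 33 + 47 − 10 − 16 − 13 + 5 = 86%
P(none) = 100% − 86% = 14%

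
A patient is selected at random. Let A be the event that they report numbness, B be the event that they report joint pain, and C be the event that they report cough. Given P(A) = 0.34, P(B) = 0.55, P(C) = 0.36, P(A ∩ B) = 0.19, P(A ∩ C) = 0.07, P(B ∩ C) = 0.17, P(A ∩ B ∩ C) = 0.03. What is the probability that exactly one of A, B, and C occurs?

0.48

P(exactly one) = 0.34 + 0.55 + 0.36 − 2·0.19 − 2·0.07 − 2·0.17 + 3·0.03 = 0.48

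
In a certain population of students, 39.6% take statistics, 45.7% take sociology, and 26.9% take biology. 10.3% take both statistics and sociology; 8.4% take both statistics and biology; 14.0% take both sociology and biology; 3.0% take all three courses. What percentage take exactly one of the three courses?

Using the inclusion–exclusion count for exactly one event:
P(exactly one) = 39.6 + 45.7 + 26.9 − 2·10.3 − 2·8.4 − 2·14.0 + 3·3.0 = 55.8%

55.8%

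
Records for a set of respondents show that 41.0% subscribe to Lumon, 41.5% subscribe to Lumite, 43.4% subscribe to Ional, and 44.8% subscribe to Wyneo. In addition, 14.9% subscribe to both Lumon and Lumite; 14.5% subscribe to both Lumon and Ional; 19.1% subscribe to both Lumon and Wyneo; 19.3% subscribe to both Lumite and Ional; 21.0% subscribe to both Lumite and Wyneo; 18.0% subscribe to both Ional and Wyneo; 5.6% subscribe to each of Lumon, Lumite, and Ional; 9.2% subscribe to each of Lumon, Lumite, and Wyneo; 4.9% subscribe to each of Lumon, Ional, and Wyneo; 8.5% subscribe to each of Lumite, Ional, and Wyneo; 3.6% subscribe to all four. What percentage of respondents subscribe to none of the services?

P(at least one) = 41.0 + 41.5 + 43.4 + 44.8 − 14.9 − 14.5 − 19.1 − 19.3 − 21.0 − 18.0 + 5.6 + 9.2 + 4.9 + 8.5 − 3.6 = 88.5%
P(none) = 100% − 88.5% = 11.5%

11.5%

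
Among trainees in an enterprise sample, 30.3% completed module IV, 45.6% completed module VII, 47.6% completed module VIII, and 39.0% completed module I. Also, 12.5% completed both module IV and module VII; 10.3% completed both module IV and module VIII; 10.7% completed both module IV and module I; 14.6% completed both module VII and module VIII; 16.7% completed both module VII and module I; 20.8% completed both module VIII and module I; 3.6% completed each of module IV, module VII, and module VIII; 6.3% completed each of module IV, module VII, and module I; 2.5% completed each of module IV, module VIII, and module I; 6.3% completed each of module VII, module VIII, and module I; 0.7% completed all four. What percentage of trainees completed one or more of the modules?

94.9%

By inclusion–exclusion:
P(≥1) = 30.3 + 45.6 + 47.6 + 39.0 − 12.5 − 10.3 − 10.7 − 14.6 − 16.7 − 20.8 + 3.6 + 6.3 + 2.5 + 6.3 − 0.7 = 94.9%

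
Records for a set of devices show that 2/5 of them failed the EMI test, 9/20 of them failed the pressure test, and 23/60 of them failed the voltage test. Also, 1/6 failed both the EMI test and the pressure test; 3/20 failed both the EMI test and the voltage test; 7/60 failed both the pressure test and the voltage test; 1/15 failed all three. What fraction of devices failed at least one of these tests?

13/15

Using inclusion–exclusion:
P(≥1) = 2/5 + 9/20 + 23/60 − 1/6 − 3/20 − 7/60 + 1/15 = 13/15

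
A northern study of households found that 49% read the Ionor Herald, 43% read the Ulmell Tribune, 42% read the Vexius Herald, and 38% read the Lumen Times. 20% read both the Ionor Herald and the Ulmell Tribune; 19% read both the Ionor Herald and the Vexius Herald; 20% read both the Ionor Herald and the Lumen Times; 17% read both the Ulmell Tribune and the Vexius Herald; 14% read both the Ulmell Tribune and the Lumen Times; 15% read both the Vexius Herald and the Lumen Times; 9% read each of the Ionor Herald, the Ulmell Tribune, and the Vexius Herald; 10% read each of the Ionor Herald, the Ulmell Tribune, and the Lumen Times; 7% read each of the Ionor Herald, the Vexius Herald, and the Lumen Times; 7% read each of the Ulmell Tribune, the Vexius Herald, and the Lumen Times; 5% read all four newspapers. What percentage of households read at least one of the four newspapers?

P(≥1) = 49 + 43 + 42 + 38 − 20 − 19 − 20 − 17 − 14 − 15 + 9 + 10 + 7 + 7 − 5 = 95%

95%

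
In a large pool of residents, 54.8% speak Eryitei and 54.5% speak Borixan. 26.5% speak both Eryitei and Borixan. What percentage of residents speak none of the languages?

17.2%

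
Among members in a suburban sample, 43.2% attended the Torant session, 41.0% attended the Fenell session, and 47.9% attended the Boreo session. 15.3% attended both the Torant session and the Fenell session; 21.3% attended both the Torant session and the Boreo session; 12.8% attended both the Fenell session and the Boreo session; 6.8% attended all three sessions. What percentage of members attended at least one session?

By inclusion-exclusion,
P(≥1) = 43.2 + 41.0 + 47.9 − 15.3 − 21.3 − 12.8 + 6.8 = 89.5%

89.5%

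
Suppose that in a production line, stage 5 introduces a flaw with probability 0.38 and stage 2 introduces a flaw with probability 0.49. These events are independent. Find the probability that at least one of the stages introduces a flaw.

0.6838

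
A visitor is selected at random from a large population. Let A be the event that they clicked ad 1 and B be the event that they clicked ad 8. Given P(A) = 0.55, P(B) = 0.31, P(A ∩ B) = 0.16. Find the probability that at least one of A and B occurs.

P(A ∪ B) = 0.55 + 0.31 − 0.16 = 0.70

0.70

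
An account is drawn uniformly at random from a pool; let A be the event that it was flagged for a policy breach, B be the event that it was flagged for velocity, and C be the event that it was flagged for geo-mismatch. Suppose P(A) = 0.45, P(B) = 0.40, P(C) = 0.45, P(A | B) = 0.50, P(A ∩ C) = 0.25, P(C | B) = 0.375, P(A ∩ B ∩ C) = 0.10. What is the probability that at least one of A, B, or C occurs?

0.80

P(A ∩ B) = P(B)·P(A|B) = 0.40 × 0.50 = 0.20
P(B ∩ C) = P(B)·P(C|B) = 0.40 × 0.375 = 0.15
Using inclusion–exclusion:
P(A ∪ B ∪ C) = 0.45 + 0.40 + 0.45 − 0.20 − 0.25 − 0.15 + 0.10 = 0.80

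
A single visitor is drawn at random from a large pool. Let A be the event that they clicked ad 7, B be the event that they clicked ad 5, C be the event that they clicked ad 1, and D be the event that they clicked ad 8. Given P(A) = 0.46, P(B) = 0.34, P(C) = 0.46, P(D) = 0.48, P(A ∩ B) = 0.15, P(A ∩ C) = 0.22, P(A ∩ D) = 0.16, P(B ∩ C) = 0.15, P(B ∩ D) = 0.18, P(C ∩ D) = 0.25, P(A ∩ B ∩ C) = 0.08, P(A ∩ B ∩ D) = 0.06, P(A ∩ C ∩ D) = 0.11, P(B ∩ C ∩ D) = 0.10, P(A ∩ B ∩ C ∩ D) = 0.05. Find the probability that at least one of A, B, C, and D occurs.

Using inclusion–exclusion:
P(A ∪ B ∪ C ∪ D) = 0.46 + 0.34 + 0.46 + 0.48 − 0.15 − 0.22 − 0.16 − 0.15 − 0.18 − 0.25 + 0.08 + 0.06 + 0.11 + 0.10 − 0.05 = 0.93

0.93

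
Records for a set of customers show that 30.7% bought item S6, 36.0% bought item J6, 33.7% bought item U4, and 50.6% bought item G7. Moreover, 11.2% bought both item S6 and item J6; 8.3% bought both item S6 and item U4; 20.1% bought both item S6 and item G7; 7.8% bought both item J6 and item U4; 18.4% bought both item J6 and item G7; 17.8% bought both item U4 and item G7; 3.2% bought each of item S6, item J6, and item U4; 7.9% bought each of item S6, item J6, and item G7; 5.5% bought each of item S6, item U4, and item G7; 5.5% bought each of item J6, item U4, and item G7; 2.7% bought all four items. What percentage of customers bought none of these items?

13.2%

P(union) = 30.7 + 36.0 + 33.7 + 50.6 − 11.2 − 8.3 − 20.1 − 7.8 − 18.4 − 17.8 + 3.2 + 7.9 + 5.5 + 5.5 − 2.7 = 86.8%
P(none) = 100% − 86.8% = 13.2%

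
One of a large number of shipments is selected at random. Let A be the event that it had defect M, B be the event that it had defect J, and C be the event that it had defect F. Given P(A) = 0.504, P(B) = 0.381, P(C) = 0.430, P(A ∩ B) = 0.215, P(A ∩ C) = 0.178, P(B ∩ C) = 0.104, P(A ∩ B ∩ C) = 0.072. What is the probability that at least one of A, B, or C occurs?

Apply inclusion-exclusion:
P(A ∪ B ∪ C) = 0.504 + 0.381 + 0.430 − 0.215 − 0.178 − 0.104 + 0.072 = 0.890

0.890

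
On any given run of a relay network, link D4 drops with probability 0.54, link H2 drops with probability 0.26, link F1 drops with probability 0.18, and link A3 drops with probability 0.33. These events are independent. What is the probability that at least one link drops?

0.81298424

P(none) = (1 − 0.54) × (1 − 0.26) × (1 − 0.18) × (1 − 0.33) = 0.46 × 0.74 × 0.82 × 0.67 = 0.18701576
P(at least one) = 1 − 0.18701576 = 0.81298424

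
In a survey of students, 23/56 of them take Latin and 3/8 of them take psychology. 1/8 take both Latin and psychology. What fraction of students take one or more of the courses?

37/56

Apply inclusion-exclusion:
P(union) = 23/56 + 3/8 − 1/8 = 37/56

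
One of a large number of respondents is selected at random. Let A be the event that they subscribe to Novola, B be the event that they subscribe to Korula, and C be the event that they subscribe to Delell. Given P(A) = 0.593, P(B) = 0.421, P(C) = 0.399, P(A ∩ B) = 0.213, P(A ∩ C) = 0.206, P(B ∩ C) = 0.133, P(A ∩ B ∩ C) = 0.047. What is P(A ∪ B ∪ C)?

0.908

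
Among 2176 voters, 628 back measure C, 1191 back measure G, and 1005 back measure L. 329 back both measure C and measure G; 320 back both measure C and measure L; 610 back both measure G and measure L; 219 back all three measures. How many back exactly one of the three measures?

963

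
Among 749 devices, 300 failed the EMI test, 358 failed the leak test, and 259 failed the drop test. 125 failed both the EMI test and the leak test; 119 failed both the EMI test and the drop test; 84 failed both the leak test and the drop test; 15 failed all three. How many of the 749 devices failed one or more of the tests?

604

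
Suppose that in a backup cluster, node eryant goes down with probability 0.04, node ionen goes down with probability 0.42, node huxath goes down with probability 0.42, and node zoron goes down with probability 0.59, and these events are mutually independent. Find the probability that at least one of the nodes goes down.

Since the events are independent, P(none) is the product of the individual non-occurrence probabilities.
P(none) = (1 − 0.04) × (1 − 0.42) × (1 − 0.42) × (1 − 0.59) = 0.96 × 0.58 × 0.58 × 0.41 = 0.13240704
P(at least one) = 1 − 0.13240704 = 0.86759296

0.86759296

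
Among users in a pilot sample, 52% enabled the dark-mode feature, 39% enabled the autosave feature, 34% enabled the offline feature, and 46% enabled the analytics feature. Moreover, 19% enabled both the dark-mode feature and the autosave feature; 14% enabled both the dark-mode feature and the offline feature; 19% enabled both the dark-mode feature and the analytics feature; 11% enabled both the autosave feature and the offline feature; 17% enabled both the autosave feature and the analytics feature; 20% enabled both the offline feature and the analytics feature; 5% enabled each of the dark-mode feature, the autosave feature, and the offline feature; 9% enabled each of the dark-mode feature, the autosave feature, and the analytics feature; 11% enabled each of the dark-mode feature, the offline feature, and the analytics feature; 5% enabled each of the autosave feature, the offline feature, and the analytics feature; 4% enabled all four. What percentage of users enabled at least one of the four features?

Apply inclusion-exclusion:
P(at least one) = 52 + 39 + 34 + 46 − 19 − 14 − 19 − 11 − 17 − 20 + 5 + 9 + 11 + 5 − 4 = 97%

97%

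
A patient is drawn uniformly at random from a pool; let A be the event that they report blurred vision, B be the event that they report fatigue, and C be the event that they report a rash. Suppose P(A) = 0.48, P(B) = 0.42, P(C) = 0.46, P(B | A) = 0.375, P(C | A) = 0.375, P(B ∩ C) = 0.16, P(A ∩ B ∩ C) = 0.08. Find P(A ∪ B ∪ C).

P(A ∩ B) = P(A)·P(B|A) = 0.48 × 0.375 = 0.18
P(A ∩ C) = P(A)·P(C|A) = 0.48 × 0.375 = 0.18
Inclusion–exclusion gives
P(A ∪ B ∪ C) = 0.48 + 0.42 + 0.46 − 0.18 − 0.18 − 0.16 + 0.08 = 0.92

0.92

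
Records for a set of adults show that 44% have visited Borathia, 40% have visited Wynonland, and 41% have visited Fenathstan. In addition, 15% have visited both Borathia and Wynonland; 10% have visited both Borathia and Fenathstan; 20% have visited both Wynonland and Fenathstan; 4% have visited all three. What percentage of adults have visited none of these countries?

16%

By inclusion-exclusion,
P(≥1) = 44 + 40 + 41 − 15 − 10 − 20 + 4 = 84%
P(none) = 100% − 84% = 16%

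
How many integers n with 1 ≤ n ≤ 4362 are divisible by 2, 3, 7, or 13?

Apply inclusion-exclusion:
2181 + 1454 + 623 + 335 − 727 − 311 − 167 − 207 − 111 − 47 + 103 + 55 + 23 + 15 − 7 = 3212

3212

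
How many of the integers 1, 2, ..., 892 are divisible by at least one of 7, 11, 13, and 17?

287

floor(892/7) + floor(892/11) + floor(892/13) + floor(892/17) − floor(892/77) − floor(892/91) − floor(892/119) − floor(892/143) − floor(892/187) − floor(892/221) + floor(892/1001) + floor(892/1309) + floor(892/1547) + floor(892/2431) − floor(892/17017) = 127 + 81 + 68 + 52 − 11 − 9 − 7 − 6 − 4 − 4 + 0 + 0 + 0 + 0 − 0 = 287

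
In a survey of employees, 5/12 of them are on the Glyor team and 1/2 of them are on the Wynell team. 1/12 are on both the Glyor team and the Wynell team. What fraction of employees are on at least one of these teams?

Apply inclusion-exclusion:
P(≥1) = 5/12 + 1/2 − 1/12 = 5/6

5/6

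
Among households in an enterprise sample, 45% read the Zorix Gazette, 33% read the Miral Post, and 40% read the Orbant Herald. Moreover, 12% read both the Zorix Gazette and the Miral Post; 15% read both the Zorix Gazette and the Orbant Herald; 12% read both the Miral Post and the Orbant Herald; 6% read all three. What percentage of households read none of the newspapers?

P(≥1) = 45 + 33 + 40 − 12 − 15 − 12 + 6 = 85%
P(none) = 100% − 85% = 15%

15%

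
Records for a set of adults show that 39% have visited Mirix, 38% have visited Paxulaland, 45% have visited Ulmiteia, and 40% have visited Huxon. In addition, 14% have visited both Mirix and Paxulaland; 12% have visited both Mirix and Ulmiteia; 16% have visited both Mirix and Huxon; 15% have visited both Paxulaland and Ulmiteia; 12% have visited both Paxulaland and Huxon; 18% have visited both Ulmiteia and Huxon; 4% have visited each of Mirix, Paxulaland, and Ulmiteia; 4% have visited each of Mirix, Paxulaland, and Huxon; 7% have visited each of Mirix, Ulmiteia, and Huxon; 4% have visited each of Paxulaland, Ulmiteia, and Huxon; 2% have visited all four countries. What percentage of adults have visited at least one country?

Apply inclusion-exclusion:
P(at least one) = 39 + 38 + 45 + 40 − 14 − 12 − 16 − 15 − 12 − 18 + 4 + 4 + 7 + 4 − 2 = 92%

92%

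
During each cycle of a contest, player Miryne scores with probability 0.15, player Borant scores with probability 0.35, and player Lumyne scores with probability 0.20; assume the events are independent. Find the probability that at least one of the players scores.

0.558

P(none) = (1 − 0.15) × (1 − 0.35) × (1 − 0.20) = 0.85 × 0.65 × 0.80 = 0.442
P(at least one) = 1 − 0.442 = 0.558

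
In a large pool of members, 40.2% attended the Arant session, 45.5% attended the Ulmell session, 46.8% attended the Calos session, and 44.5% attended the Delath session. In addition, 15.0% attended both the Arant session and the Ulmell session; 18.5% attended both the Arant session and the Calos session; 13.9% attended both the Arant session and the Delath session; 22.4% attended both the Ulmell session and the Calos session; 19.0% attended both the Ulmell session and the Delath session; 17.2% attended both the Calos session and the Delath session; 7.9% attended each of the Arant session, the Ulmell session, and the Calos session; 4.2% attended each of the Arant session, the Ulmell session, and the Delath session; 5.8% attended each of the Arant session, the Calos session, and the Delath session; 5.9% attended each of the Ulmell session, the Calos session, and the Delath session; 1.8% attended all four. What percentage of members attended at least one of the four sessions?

93.0%

By inclusion–exclusion:
P(union) = 40.2 + 45.5 + 46.8 + 44.5 − 15.0 − 18.5 − 13.9 − 22.4 − 19.0 − 17.2 + 7.9 + 4.2 + 5.8 + 5.9 − 1.8 = 93.0%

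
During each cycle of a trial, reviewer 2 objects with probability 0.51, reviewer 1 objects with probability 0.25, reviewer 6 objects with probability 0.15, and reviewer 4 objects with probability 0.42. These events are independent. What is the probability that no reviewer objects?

0.1811775

P(none) = (1 − 0.51) × (1 − 0.25) × (1 − 0.15) × (1 − 0.42) = 0.49 × 0.75 × 0.85 × 0.58 = 0.1811775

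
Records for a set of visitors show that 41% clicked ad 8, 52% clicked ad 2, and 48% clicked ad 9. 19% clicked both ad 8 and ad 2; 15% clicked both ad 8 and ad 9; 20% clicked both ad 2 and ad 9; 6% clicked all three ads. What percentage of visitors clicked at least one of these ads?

Apply inclusion-exclusion:
P(≥1) = 41 + 52 + 48 − 19 − 15 − 20 + 6 = 93%

93%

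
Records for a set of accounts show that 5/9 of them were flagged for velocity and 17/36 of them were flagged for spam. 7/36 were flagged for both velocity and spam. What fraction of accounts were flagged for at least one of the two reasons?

5/6

P(union) = 5/9 + 17/36 − 7/36 = 5/6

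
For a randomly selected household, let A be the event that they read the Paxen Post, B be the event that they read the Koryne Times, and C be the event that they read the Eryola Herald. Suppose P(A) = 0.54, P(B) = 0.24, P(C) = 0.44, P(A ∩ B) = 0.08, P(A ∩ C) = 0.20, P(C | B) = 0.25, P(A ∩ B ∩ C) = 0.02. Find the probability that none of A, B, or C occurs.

P(B ∩ C) = P(B)·P(C|B) = 0.24 × 0.25 = 0.06
Apply inclusion-exclusion:
P(A ∪ B ∪ C) = 0.54 + 0.24 + 0.44 − 0.08 − 0.20 − 0.06 + 0.02 = 0.90
P(none) = 1 − 0.90 = 0.10

0.10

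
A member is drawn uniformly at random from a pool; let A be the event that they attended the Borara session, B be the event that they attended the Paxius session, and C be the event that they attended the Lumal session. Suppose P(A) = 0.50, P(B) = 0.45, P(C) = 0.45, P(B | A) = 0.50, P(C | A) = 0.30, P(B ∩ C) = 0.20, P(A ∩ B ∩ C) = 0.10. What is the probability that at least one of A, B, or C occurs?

0.90

P(A ∩ B) = P(A)·P(B|A) = 0.50 × 0.50 = 0.25
P(A ∩ C) = P(A)·P(C|A) = 0.50 × 0.30 = 0.15
P(A ∪ B ∪ C) = 0.50 + 0.45 + 0.45 − 0.25 − 0.15 − 0.20 + 0.10 = 0.90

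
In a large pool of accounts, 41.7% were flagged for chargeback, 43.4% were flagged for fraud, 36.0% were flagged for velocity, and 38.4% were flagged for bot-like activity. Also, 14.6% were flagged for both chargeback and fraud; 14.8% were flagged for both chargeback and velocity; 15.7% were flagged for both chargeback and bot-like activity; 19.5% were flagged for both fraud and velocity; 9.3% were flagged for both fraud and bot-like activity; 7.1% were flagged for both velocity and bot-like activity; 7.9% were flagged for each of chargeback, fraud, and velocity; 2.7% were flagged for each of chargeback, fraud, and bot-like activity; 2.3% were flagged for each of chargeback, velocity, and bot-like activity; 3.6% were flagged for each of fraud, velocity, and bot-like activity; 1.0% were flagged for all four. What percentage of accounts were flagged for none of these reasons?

6.0%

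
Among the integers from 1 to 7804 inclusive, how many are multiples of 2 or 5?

4682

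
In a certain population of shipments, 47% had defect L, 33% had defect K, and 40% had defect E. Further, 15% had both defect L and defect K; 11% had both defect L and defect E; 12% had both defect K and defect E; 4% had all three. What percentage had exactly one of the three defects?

P(exactly one) = 47 + 33 + 40 − 2·15 − 2·11 − 2·12 + 3·4 = 56%

56%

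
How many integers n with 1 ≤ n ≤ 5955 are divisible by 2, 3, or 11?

4151

floor(5955/2) + floor(5955/3) + floor(5955/11) − floor(5955/6) − floor(5955/22) − floor(5955/33) + floor(5955/66) = 2977 + 1985 + 541 − 992 − 270 − 180 + 90 = 4151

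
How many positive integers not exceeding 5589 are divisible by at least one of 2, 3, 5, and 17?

4186

⌊5589/2⌋ + ⌊5589/3⌋ + ⌊5589/5⌋ + ⌊5589/17⌋ − ⌊5589/6⌋ − ⌊5589/10⌋ − ⌊5589/34⌋ − ⌊5589/15⌋ − ⌊5589/51⌋ − ⌊5589/85⌋ + ⌊5589/30⌋ + ⌊5589/102⌋ + ⌊5589/170⌋ + ⌊5589/255⌋ − ⌊5589/510⌋ = 2794 + 1863 + 1117 + 328 − 931 − 558 − 164 − 372 − 109 − 65 + 186 + 54 + 32 + 21 − 10 = 4186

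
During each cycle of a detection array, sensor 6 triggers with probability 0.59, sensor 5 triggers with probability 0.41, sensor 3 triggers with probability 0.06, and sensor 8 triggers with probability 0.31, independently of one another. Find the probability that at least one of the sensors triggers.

0.84310366

P(none) = (1 − 0.59) × (1 − 0.41) × (1 − 0.06) × (1 − 0.31) = 0.41 × 0.59 × 0.94 × 0.69 = 0.15689634
P(at least one) = 1 − 0.15689634 = 0.84310366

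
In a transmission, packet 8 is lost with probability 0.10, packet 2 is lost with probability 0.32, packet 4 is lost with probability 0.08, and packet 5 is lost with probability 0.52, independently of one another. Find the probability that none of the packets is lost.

0.2702592

P(none) = (1 − 0.10) × (1 − 0.32) × (1 − 0.08) × (1 − 0.52) = 0.90 × 0.68 × 0.92 × 0.48 = 0.2702592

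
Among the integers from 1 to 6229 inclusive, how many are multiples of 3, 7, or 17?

Apply inclusion-exclusion:
floor(6229/3) + floor(6229/7) + floor(6229/17) − floor(6229/21) − floor(6229/51) − floor(6229/119) + floor(6229/357) = 2076 + 889 + 366 − 296 − 122 − 52 + 17 = 2878

2878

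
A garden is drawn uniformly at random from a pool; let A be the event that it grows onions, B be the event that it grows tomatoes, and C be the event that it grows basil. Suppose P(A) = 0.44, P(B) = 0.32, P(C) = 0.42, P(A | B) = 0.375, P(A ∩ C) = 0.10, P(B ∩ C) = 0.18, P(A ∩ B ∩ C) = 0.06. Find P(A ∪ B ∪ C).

0.84

P(A ∩ B) = P(B)·P(A|B) = 0.32 × 0.375 = 0.12
Apply inclusion-exclusion:
P(A ∪ B ∪ C) = 0.44 + 0.32 + 0.42 − 0.12 − 0.10 − 0.18 + 0.06 = 0.84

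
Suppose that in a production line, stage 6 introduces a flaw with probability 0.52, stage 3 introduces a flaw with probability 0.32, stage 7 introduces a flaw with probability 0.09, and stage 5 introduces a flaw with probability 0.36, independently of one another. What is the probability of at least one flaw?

P(none) = (1 − 0.52) × (1 − 0.32) × (1 − 0.09) × (1 − 0.36) = 0.48 × 0.68 × 0.91 × 0.64 = 0.19009536
P(at least one) = 1 − 0.19009536 = 0.80990464

0.80990464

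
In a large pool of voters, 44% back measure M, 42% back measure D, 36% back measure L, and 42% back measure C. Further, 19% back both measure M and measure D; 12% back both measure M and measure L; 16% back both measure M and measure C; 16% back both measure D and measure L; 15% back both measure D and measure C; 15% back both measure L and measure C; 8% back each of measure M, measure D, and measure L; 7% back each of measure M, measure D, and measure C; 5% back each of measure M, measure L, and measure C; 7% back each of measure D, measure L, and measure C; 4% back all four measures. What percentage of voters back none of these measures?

By inclusion–exclusion:
P(union) = 44 + 42 + 36 + 42 − 19 − 12 − 16 − 16 − 15 − 15 + 8 + 7 + 5 + 7 − 4 = 94%
P(none) = 100% − 94% = 6%

6%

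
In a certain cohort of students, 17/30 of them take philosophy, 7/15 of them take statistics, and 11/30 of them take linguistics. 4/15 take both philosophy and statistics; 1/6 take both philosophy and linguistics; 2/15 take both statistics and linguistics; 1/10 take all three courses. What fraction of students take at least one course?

14/15

By inclusion–exclusion:
P(≥1) = 17/30 + 7/15 + 11/30 − 4/15 − 1/6 − 2/15 + 1/10 = 14/15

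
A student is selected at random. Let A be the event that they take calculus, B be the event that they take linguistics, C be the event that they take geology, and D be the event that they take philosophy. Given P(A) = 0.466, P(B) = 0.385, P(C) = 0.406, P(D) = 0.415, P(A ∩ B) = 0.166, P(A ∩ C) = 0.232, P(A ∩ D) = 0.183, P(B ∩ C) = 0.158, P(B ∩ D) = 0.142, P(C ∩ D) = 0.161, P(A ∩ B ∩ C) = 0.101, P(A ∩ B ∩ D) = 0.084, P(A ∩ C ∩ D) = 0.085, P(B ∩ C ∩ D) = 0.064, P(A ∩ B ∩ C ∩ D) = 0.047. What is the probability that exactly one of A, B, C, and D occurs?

0.402

By inclusion–exclusion (exactly-one form):
P(exactly one) = 0.466 + 0.385 + 0.406 + 0.415 − 2·0.166 − 2·0.232 − 2·0.183 − 2·0.158 − 2·0.142 − 2·0.161 + 3·0.101 + 3·0.084 + 3·0.085 + 3·0.064 − 4·0.047 = 0.402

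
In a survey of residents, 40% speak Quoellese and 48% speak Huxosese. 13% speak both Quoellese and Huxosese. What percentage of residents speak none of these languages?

25%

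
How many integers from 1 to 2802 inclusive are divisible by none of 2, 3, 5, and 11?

Apply inclusion-exclusion:
⌊2802/2⌋ + ⌊2802/3⌋ + ⌊2802/5⌋ + ⌊2802/11⌋ − ⌊2802/6⌋ − ⌊2802/10⌋ − ⌊2802/22⌋ − ⌊2802/15⌋ − ⌊2802/33⌋ − ⌊2802/55⌋ + ⌊2802/30⌋ + ⌊2802/66⌋ + ⌊2802/110⌋ + ⌊2802/165⌋ − ⌊2802/330⌋ = 1401 + 934 + 560 + 254 − 467 − 280 − 127 − 186 − 84 − 50 + 93 + 42 + 25 + 16 − 8 = 2123
2802 − 2123 = 679

679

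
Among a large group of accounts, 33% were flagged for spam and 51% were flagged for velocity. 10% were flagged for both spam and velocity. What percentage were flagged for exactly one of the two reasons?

Using the inclusion–exclusion count for exactly one event:
P(exactly one) = 33 + 51 − 2·10 = 64%

64%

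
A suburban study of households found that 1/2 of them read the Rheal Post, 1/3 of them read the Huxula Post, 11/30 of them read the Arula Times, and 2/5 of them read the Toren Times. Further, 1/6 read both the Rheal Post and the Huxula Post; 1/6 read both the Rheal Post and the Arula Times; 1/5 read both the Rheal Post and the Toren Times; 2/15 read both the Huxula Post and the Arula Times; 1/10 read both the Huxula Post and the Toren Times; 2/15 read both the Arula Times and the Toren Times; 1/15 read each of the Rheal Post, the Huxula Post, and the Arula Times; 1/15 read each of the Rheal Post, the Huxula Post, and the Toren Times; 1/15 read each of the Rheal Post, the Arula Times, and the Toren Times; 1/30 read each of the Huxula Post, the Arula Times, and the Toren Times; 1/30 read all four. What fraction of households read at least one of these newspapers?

9/10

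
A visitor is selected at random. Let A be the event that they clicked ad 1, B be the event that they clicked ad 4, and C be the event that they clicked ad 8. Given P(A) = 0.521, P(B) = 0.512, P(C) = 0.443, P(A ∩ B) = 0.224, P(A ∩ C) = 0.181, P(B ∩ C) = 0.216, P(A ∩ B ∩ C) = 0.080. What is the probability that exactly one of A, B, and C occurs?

Using the inclusion–exclusion count for exactly one event:
P(exactly one) = 0.521 + 0.512 + 0.443 − 2·0.224 − 2·0.181 − 2·0.216 + 3·0.080 = 0.474

0.474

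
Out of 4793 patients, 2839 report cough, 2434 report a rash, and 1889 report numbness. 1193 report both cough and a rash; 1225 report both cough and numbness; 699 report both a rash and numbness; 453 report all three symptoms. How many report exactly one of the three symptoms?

2287

By inclusion–exclusion (exactly-one form):
|exactly one| = 2839 + 2434 + 1889 − 2·1193 − 2·1225 − 2·699 + 3·453 = 2287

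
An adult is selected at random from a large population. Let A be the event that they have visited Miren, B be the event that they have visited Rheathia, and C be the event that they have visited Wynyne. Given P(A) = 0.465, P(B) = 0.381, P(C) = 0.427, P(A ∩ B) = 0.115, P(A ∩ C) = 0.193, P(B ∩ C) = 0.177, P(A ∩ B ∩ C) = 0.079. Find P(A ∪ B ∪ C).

0.867

P(A ∪ B ∪ C) = 0.465 + 0.381 + 0.427 − 0.115 − 0.193 − 0.177 + 0.079 = 0.867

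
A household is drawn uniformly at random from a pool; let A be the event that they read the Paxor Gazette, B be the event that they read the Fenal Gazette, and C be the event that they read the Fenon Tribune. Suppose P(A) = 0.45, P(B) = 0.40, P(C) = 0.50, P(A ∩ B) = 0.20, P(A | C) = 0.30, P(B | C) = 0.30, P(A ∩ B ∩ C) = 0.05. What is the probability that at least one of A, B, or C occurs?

0.90

P(A ∩ C) = P(C)·P(A|C) = 0.50 × 0.30 = 0.15
P(B ∩ C) = P(C)·P(B|C) = 0.50 × 0.30 = 0.15
P(A ∪ B ∪ C) = 0.45 + 0.40 + 0.50 − 0.20 − 0.15 − 0.15 + 0.05 = 0.90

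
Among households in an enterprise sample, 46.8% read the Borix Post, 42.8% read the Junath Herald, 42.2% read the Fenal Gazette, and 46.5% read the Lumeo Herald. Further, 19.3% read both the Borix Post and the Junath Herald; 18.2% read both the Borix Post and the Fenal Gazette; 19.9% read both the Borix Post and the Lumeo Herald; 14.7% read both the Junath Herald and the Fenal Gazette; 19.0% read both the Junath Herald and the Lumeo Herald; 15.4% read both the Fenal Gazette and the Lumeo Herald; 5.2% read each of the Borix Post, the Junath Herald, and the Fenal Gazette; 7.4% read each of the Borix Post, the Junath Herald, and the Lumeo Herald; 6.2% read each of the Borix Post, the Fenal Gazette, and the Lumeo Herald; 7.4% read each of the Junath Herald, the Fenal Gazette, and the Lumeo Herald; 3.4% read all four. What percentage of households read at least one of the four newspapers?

By inclusion-exclusion,
P(≥1) = 46.8 + 42.8 + 42.2 + 46.5 − 19.3 − 18.2 − 19.9 − 14.7 − 19.0 − 15.4 + 5.2 + 7.4 + 6.2 + 7.4 − 3.4 = 94.6%

94.6%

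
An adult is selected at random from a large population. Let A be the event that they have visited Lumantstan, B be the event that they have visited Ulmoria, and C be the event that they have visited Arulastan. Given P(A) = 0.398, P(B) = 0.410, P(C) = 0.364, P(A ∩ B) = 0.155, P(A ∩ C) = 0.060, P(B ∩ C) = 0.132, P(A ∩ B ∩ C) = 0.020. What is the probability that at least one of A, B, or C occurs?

0.845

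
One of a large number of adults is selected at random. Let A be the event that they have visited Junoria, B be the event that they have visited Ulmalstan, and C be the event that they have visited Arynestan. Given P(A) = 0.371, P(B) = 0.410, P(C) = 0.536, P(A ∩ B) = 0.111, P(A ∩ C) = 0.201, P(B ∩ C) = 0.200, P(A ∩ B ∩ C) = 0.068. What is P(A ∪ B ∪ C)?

Apply inclusion-exclusion:
P(A ∪ B ∪ C) = 0.371 + 0.410 + 0.536 − 0.111 − 0.201 − 0.200 + 0.068 = 0.873

0.873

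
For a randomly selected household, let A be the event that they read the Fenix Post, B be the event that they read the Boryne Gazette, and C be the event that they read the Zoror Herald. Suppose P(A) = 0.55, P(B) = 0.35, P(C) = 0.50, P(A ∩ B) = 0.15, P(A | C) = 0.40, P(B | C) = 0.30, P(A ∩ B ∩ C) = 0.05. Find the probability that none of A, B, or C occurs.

0.05

P(A ∩ C) = P(C)·P(A|C) = 0.50 × 0.40 = 0.20
P(B ∩ C) = P(C)·P(B|C) = 0.50 × 0.30 = 0.15
Inclusion–exclusion gives
P(A ∪ B ∪ C) = 0.55 + 0.35 + 0.50 − 0.15 − 0.20 − 0.15 + 0.05 = 0.95
P(none) = 1 − 0.95 = 0.05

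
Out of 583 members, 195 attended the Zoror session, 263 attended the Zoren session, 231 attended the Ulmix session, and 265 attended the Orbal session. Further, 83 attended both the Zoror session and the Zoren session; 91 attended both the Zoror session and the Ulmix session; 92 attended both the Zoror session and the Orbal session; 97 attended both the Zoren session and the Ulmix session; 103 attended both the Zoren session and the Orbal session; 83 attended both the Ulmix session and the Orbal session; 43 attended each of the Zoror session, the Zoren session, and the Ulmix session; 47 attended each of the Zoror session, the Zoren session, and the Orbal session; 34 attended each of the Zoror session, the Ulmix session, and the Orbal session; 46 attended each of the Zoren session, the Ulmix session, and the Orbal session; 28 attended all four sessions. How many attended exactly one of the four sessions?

Using the inclusion–exclusion count for exactly one event:
|exactly one| = 195 + 263 + 231 + 265 − 2·83 − 2·91 − 2·92 − 2·97 − 2·103 − 2·83 + 3·43 + 3·47 + 3·34 + 3·46 − 4·28 = 254

254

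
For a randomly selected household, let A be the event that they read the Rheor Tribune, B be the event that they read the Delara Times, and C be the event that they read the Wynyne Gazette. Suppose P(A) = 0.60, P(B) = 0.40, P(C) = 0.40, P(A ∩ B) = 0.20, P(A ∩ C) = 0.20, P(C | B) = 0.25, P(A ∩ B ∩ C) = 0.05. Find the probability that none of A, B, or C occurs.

P(B ∩ C) = P(B)·P(C|B) = 0.40 × 0.25 = 0.10
Apply inclusion-exclusion:
P(A ∪ B ∪ C) = 0.60 + 0.40 + 0.40 − 0.20 − 0.20 − 0.10 + 0.05 = 0.95
P(none) = 1 − 0.95 = 0.05

0.05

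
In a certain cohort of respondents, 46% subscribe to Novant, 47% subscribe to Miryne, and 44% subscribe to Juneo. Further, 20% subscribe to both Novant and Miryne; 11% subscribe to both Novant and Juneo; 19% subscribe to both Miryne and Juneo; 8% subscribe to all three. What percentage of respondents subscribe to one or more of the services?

95%

P(union) = 46 + 47 + 44 − 20 − 11 − 19 + 8 = 95%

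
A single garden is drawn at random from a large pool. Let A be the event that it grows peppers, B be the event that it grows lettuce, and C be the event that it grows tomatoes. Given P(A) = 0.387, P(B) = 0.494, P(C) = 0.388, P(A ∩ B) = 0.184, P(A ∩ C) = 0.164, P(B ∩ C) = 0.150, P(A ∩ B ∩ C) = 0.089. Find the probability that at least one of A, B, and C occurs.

P(A ∪ B ∪ C) = 0.387 + 0.494 + 0.388 − 0.184 − 0.164 − 0.150 + 0.089 = 0.860

0.860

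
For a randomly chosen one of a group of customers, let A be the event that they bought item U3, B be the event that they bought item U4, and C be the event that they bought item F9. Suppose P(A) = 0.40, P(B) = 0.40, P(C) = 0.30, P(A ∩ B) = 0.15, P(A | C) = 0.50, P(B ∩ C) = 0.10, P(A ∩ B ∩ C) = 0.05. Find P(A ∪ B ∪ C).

0.75

P(A ∩ C) = P(C)·P(A|C) = 0.30 × 0.50 = 0.15
By inclusion-exclusion,
P(A ∪ B ∪ C) = 0.40 + 0.40 + 0.30 − 0.15 − 0.15 − 0.10 + 0.05 = 0.75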